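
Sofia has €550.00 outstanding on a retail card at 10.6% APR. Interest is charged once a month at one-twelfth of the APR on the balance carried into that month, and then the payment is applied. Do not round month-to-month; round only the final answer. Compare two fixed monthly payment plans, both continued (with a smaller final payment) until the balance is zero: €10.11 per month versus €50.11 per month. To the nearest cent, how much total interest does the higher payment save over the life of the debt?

Monthly rate r = 10.6%/12 = 0.883333% = 0.00883333.
At €10.11/mo: n = ⌈−ln(1 − rB₀/P)/ln(1+r)⌉ = 75 payments (last €4.82); total interest = total paid − €550.00 = €202.96.
At €50.11/mo: 12 payments (last €29.92); total interest €31.13.
Interest saved = €202.96 − €31.13 = €171.83.

€171.83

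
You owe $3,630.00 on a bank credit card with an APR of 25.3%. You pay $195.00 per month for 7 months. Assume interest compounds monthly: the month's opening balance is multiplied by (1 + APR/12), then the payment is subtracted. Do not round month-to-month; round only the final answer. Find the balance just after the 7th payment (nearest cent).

$2,746.39

Monthly rate r = 25.3%/12 = 2.10833% = 0.0210833.
Each month: B ← B·(1+r) − $195.00.
Month 1: interest $76.53; balance after payment $3,511.53.
Month 2: interest $74.03; balance after payment $3,390.57.
Month 3: interest $71.48; balance after payment $3,267.05.
Month 4: interest $68.88; balance after payment $3,140.93.
Month 5: interest $66.22; balance after payment $3,012.15.
Month 6: interest $63.51; balance after payment $2,880.66.
Month 7: interest $60.73; balance after payment $2,746.39.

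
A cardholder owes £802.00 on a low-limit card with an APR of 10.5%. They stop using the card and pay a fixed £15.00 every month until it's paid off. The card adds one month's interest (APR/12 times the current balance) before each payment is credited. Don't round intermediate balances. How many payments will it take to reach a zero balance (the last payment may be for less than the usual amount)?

73 months

Monthly rate r = 10.5%/12 = 0.875% = 0.00875.
Recurrence: B ← B·(1+r) − £15.00.
Month 1: interest £7.02; balance after payment £794.02.
Month 2: interest £6.95; balance after payment £785.97.
Closed form: n = −ln(1 − rB₀/P)/ln(1+r) = −ln(0.53217)/ln(1.00875) ≈ 72.406, so the balance reaches zero during payment 73.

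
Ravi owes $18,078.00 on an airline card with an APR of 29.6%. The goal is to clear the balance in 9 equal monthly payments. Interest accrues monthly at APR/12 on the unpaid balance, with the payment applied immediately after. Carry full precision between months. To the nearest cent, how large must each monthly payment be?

$2,264.44

Monthly rate r = 29.6%/12 = 2.46667% = 0.0246667.
Level-payment amortization: P = B₀·r / (1 − (1+r)^(−n)) = 18078.00·0.0246667 / (1 − 1.02467^(−9)).
Denominator 1 − (1+r)^(−9) = 0.196924228.
P = 445.924 / 0.196924228 ≈ 2264.44.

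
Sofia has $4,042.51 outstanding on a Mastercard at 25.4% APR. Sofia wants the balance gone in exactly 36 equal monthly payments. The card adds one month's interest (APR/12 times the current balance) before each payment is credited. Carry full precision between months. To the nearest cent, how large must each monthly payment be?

Monthly rate r = 25.4%/12 = 2.11667% = 0.0211667.
Level-payment amortization: P = B₀·r / (1 − (1+r)^(−n)) = 4042.51·0.0211667 / (1 − 1.02117^(−36)).
Denominator 1 − (1+r)^(−36) = 0.529541497.
P = 85.5665 / 0.529541497 ≈ 161.59.

$161.59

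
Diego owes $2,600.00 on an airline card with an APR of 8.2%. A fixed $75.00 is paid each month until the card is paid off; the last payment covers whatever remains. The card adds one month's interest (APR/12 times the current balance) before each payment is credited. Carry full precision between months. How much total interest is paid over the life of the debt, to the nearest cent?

Monthly rate r = 8.2%/12 = 0.683333% = 0.00683333.
Payoff takes n = ⌈−ln(1 − rB₀/P)/ln(1+r)⌉ = ⌈39.699⌉ = 40 payments; the last is $52.45.
Total paid = 39·$75.00 + $52.45 = $2,977.45.
Total interest = total paid − principal = $2,977.45 − $2,600.00 = $377.45.

$377.45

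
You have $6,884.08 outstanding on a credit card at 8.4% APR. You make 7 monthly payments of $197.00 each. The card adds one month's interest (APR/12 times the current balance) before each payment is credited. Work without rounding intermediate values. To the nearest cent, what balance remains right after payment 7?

$5,820.27

Monthly rate r = 8.4%/12 = 0.7% = 0.007.
Each month: B ← B·(1+r) − $197.00.
Month 1: interest $48.19; balance after payment $6,735.27.
Month 2: interest $47.15; balance after payment $6,585.42.
Month 3: interest $46.10; balance after payment $6,434.51.
Month 4: interest $45.04; balance after payment $6,282.55.
Month 5: interest $43.98; balance after payment $6,129.53.
Month 6: interest $42.91; balance after payment $5,975.44.
Month 7: interest $41.83; balance after payment $5,820.27.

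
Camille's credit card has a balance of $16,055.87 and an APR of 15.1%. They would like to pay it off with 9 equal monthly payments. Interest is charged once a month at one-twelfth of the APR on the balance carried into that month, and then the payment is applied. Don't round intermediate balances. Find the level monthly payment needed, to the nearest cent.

Monthly rate r = 15.1%/12 = 1.25833% = 0.0125833.
Level-payment amortization: P = B₀·r / (1 − (1+r)^(−n)) = 16055.87·0.0125833 / (1 − 1.01258^(−9)).
Denominator 1 − (1+r)^(−9) = 0.106441425.
P = 202.036 / 0.106441425 ≈ 1898.10.

$1,898.10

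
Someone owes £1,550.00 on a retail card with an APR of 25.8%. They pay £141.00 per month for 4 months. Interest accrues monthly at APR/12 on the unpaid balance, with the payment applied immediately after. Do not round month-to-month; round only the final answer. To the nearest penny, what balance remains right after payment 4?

£1,105.21

Monthly rate r = 25.8%/12 = 2.15% = 0.0215.
Each month: B ← B·(1+r) − £141.00.
Month 1: interest £33.33; balance after payment £1,442.33.
Month 2: interest £31.01; balance after payment £1,332.33.
Month 3: interest £28.65; balance after payment £1,219.98.
Month 4: interest £26.23; balance after payment £1,105.21.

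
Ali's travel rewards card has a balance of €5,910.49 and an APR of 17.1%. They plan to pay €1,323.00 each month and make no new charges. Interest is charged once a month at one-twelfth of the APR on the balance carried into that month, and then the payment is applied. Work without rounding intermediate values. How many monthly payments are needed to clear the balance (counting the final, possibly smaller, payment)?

Monthly rate r = 17.1%/12 = 1.425% = 0.01425.
Recurrence: B ← B·(1+r) − €1,323.00.
Month 1: interest €84.22; balance after payment €4,671.71.
Month 2: interest €66.57; balance after payment €3,415.29.
Month 3: interest €48.67; balance after payment €2,140.95.
Month 4: interest €30.51; balance after payment €848.46.
Month 5: interest €12.09; balance after payment €0.00.

5 months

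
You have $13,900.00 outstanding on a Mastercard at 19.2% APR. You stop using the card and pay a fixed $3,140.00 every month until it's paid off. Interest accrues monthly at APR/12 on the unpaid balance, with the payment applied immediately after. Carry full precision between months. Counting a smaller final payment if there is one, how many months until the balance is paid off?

Monthly rate r = 19.2%/12 = 1.6% = 0.016.
Recurrence: B ← B·(1+r) − $3,140.00.
Month 1: interest $222.40; balance after payment $10,982.40.
Month 2: interest $175.72; balance after payment $8,018.12.
Month 3: interest $128.29; balance after payment $5,006.41.
Month 4: interest $80.10; balance after payment $1,946.51.
Month 5: interest $31.14; balance after payment $0.00.

5 months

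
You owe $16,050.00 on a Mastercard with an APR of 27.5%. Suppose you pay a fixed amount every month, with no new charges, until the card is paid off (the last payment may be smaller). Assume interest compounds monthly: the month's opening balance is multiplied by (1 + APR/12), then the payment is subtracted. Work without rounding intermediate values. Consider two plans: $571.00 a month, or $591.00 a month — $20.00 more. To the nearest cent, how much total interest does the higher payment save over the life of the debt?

$640.18

Monthly rate r = 27.5%/12 = 2.29167% = 0.0229167.
At $571.00/mo: n = ⌈−ln(1 − rB₀/P)/ln(1+r)⌉ = 46 payments (last $345.51); total interest = total paid − $16,050.00 = $9,990.51.
At $591.00/mo: 43 payments (last $578.33); total interest $9,350.33.
Interest saved = $9,990.51 − $9,350.33 = $640.18.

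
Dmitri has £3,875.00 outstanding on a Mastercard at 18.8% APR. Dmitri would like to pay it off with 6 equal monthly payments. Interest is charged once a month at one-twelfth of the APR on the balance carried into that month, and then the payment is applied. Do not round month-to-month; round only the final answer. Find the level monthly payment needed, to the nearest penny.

Monthly rate r = 18.8%/12 = 1.56667% = 0.0156667.
Level-payment amortization: P = B₀·r / (1 − (1+r)^(−n)) = 3875.00·0.0156667 / (1 − 1.01567^(−6)).
Denominator 1 − (1+r)^(−6) = 0.0890536438.
P = 60.7083 / 0.0890536438 ≈ 681.71.

£681.71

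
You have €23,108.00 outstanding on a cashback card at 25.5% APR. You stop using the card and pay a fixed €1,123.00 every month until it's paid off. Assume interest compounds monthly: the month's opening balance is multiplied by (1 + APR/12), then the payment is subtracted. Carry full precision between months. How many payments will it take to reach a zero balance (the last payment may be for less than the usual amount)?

Monthly rate r = 25.5%/12 = 2.125% = 0.02125.
Recurrence: B ← B·(1+r) − €1,123.00.
Month 1: interest €491.05; balance after payment €22,476.04.
Month 2: interest €477.62; balance after payment €21,830.66.
Closed form: n = −ln(1 − rB₀/P)/ln(1+r) = −ln(0.56274)/ln(1.02125) ≈ 27.342, so the balance reaches zero during payment 28.

28 payments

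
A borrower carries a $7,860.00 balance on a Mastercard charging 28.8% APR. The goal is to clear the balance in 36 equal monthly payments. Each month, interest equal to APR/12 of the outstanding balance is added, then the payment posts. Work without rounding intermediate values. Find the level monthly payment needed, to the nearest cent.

$328.52

Monthly rate r = 28.8%/12 = 2.4% = 0.024.
Level-payment amortization: P = B₀·r / (1 − (1+r)^(−n)) = 7860.00·0.024 / (1 − 1.024^(−36)).
Denominator 1 − (1+r)^(−36) = 0.574204016.
P = 188.64 / 0.574204016 ≈ 328.52.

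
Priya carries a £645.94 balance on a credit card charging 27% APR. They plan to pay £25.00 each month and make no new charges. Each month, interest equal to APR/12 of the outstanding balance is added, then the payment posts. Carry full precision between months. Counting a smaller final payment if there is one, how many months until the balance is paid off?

40 months

Monthly rate r = 27%/12 = 2.25% = 0.0225.
Recurrence: B ← B·(1+r) − £25.00.
Month 1: interest £14.53; balance after payment £635.47.
Month 2: interest £14.30; balance after payment £624.77.
Closed form: n = −ln(1 − rB₀/P)/ln(1+r) = −ln(0.41865)/ln(1.0225) ≈ 39.132, so the balance reaches zero during payment 40.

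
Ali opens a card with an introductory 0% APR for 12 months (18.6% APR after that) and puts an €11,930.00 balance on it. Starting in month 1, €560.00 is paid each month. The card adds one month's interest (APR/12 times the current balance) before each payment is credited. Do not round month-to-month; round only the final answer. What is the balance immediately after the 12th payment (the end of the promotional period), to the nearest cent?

€5,210.00

Promo months 1–12 at r₀ = 0%/12 = 0; months 13+ at r₁ = 18.6%/12 = 0.0155.
After month 12 (no interest yet): B = €11,930.00 − 12·€560.00 = €5,210.00.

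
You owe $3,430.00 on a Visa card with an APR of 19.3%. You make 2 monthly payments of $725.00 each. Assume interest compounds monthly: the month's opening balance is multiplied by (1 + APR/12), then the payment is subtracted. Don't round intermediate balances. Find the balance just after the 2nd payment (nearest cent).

Monthly rate r = 19.3%/12 = 1.60833% = 0.0160833.
Each month: B ← B·(1+r) − $725.00.
Month 1: interest $55.17; balance after payment $2,760.17.
Month 2: interest $44.39; balance after payment $2,079.56.

$2,079.56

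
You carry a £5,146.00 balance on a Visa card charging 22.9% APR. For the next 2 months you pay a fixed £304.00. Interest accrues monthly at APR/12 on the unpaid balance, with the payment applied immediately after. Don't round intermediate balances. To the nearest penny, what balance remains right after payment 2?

£4,730.48

Monthly rate r = 22.9%/12 = 1.90833% = 0.0190833.
Each month: B ← B·(1+r) − £304.00.
Month 1: interest £98.20; balance after payment £4,940.20.
Month 2: interest £94.28; balance after payment £4,730.48.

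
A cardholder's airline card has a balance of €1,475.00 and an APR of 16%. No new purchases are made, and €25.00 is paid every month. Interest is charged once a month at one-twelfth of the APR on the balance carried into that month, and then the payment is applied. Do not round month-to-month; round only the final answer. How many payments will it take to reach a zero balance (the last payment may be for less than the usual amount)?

117 payments

Monthly rate r = 16%/12 = 1.33333% = 0.0133333.
Recurrence: B ← B·(1+r) − €25.00.
Month 1: interest €19.67; balance after payment €1,469.67.
Month 2: interest €19.60; balance after payment €1,464.26.
Closed form: n = −ln(1 − rB₀/P)/ln(1+r) = −ln(0.21333)/ln(1.01333) ≈ 116.638, so the balance reaches zero during payment 117.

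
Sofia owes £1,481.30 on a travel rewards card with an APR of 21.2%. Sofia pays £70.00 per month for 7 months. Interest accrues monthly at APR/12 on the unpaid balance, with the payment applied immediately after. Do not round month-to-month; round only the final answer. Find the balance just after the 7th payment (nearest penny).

£1,157.74

Monthly rate r = 21.2%/12 = 1.76667% = 0.0176667.
Each month: B ← B·(1+r) − £70.00.
Month 1: interest £26.17; balance after payment £1,437.47.
Month 2: interest £25.40; balance after payment £1,392.86.
Month 3: interest £24.61; balance after payment £1,347.47.
Month 4: interest £23.81; balance after payment £1,301.28.
Month 5: interest £22.99; balance after payment £1,254.27.
Month 6: interest £22.16; balance after payment £1,206.43.
Month 7: interest £21.31; balance after payment £1,157.74.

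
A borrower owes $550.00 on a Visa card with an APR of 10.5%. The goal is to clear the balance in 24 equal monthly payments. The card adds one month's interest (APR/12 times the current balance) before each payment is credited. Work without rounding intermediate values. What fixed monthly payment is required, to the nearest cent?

Monthly rate r = 10.5%/12 = 0.875% = 0.00875.
Level-payment amortization: P = B₀·r / (1 − (1+r)^(−n)) = 550.00·0.00875 / (1 − 1.00875^(−24)).
Denominator 1 − (1+r)^(−24) = 0.188675007.
P = 4.8125 / 0.188675007 ≈ 25.51.

$25.51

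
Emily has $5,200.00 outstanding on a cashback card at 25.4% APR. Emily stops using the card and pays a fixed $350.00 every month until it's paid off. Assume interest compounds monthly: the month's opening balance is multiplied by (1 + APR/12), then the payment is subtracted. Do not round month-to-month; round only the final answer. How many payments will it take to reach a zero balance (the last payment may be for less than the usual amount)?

19 months

Monthly rate r = 25.4%/12 = 2.11667% = 0.0211667.
Recurrence: B ← B·(1+r) − $350.00.
Month 1: interest $110.07; balance after payment $4,960.07.
Month 2: interest $104.99; balance after payment $4,715.05.
Closed form: n = −ln(1 − rB₀/P)/ln(1+r) = −ln(0.68552)/ln(1.02117) ≈ 18.026, so the balance reaches zero during payment 19.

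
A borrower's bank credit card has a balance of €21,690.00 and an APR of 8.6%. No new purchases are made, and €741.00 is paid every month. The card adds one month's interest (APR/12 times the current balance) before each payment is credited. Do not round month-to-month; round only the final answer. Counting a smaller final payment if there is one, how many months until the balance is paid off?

33 months

Monthly rate r = 8.6%/12 = 0.716667% = 0.00716667.
Recurrence: B ← B·(1+r) − €741.00.
Month 1: interest €155.44; balance after payment €21,104.44.
Month 2: interest €151.25; balance after payment €20,514.69.
Closed form: n = −ln(1 − rB₀/P)/ln(1+r) = −ln(0.79022)/ln(1.00717) ≈ 32.970, so the balance reaches zero during payment 33.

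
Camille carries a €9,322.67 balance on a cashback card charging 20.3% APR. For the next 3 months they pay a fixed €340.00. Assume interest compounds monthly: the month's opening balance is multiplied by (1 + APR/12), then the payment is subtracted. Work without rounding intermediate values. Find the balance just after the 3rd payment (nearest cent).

€8,766.49

Monthly rate r = 20.3%/12 = 1.69167% = 0.0169167.
Each month: B ← B·(1+r) − €340.00.
Month 1: interest €157.71; balance after payment €9,140.38.
Month 2: interest €154.62; balance after payment €8,955.00.
Month 3: interest €151.49; balance after payment €8,766.49.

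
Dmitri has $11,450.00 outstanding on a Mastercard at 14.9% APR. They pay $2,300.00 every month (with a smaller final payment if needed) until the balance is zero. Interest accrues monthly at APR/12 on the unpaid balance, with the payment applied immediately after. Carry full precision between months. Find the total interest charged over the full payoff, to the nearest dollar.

Monthly rate r = 14.9%/12 = 1.24167% = 0.0124167.
Payoff takes n = ⌈−ln(1 − rB₀/P)/ln(1+r)⌉ = ⌈5.171⌉ = 6 payments; the last is $394.41.
Total paid = 5·$2,300.00 + $394.41 = $11,894.41.
Total interest = total paid − principal = $11,894.41 − $11,450.00 = $444.41.

$444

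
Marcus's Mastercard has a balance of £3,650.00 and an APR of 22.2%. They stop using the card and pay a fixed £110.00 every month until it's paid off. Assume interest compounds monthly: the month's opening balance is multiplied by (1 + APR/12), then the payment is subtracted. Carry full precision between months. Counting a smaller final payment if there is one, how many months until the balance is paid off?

Monthly rate r = 22.2%/12 = 1.85% = 0.0185.
Recurrence: B ← B·(1+r) − £110.00.
Month 1: interest £67.52; balance after payment £3,607.53.
Month 2: interest £66.74; balance after payment £3,564.26.
Closed form: n = −ln(1 − rB₀/P)/ln(1+r) = −ln(0.38614)/ln(1.0185) ≈ 51.910, so the balance reaches zero during payment 52.

52 months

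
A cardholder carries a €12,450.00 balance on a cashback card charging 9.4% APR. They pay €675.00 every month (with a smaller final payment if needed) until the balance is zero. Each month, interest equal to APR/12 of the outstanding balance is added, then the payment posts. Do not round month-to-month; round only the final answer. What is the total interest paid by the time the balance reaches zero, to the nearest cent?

€1,049.25

Monthly rate r = 9.4%/12 = 0.783333% = 0.00783333.
Payoff takes n = ⌈−ln(1 − rB₀/P)/ln(1+r)⌉ = ⌈19.999⌉ = 20 payments; the last is €674.25.
Total paid = 19·€675.00 + €674.25 = €13,499.25.
Total interest = total paid − principal = €13,499.25 − €12,450.00 = €1,049.25.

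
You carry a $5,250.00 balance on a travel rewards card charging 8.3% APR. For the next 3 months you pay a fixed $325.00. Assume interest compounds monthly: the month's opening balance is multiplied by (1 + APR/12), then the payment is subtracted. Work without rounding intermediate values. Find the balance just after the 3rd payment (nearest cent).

$4,377.93

Monthly rate r = 8.3%/12 = 0.691667% = 0.00691667.
Each month: B ← B·(1+r) − $325.00.
Month 1: interest $36.31; balance after payment $4,961.31.
Month 2: interest $34.32; balance after payment $4,670.63.
Month 3: interest $32.31; balance after payment $4,377.93.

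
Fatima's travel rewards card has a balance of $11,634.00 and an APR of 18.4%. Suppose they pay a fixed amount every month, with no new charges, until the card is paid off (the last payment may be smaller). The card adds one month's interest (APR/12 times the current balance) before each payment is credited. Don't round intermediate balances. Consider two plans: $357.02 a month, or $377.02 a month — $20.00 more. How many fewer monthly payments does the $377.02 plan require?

Monthly rate r = 18.4%/12 = 1.53333% = 0.0153333.
At $357.02/mo: n = ⌈−ln(1 − rB₀/P)/ln(1+r)⌉ = 46 payments (last $181.35); total interest = total paid − $11,634.00 = $4,613.25.
At $377.02/mo: 43 payments (last $43.20); total interest $4,244.04.
Payments saved = 46 − 43 = 3.

3 fewer payments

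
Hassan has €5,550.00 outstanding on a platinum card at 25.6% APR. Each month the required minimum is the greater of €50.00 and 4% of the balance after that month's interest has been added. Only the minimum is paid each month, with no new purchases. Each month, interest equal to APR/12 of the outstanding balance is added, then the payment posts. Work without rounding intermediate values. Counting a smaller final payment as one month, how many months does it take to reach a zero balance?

112 months

Monthly rate r = 25.6%/12 = 2.13333% = 0.0213333.
While 4% of the post-interest balance exceeds €50.00, each month B ← (B·(1+r))·(1 − 0.04), i.e. B shrinks by the factor (1+r)·0.96 = 0.98048.
This holds for months 1–77. Entering month 78 the balance is €1,216.40; 4% of the post-interest balance is now below €50.00, so the flat €50.00 minimum applies from here.
From month 78 a fixed €50.00 at rate r clears €1,216.40 in 35 more payments. Total: 77 + 35 = 112 months.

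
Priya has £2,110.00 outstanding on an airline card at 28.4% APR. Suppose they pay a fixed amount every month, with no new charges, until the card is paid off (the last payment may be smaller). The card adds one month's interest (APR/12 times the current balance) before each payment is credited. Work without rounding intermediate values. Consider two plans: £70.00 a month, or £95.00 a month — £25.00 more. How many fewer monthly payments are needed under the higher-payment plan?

22 fewer payments

Monthly rate r = 28.4%/12 = 2.36667% = 0.0236667.
At £70.00/mo: n = ⌈−ln(1 − rB₀/P)/ln(1+r)⌉ = 54 payments (last £29.77); total interest = total paid − £2,110.00 = £1,629.77.
At £95.00/mo: 32 payments (last £84.14); total interest £919.14.
Payments saved = 54 − 32 = 22.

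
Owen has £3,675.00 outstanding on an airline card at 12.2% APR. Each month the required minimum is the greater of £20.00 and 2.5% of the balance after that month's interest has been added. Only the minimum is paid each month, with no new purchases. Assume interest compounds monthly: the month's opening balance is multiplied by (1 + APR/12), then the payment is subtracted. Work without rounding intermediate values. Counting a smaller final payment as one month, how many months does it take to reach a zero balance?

152 months

Monthly rate r = 12.2%/12 = 1.01667% = 0.0101667.
While 2.5% of the post-interest balance exceeds £20.00, each month B ← (B·(1+r))·(1 − 0.025), i.e. B shrinks by the factor (1+r)·0.975 = 0.98491.
This holds for months 1–101. Entering month 102 the balance is £791.44; 2.5% of the post-interest balance is now below £20.00, so the flat £20.00 minimum applies from here.
From month 102 a fixed £20.00 at rate r clears £791.44 in 51 more payments. Total: 101 + 51 = 152 months.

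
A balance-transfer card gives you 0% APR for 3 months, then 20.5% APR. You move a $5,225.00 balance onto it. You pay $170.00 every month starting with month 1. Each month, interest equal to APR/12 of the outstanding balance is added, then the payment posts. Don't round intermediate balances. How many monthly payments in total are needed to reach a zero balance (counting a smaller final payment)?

Promo months 1–3 at r₀ = 0%/12 = 0; months 4+ at r₁ = 20.5%/12 = 0.0170833.
After month 3 (no interest yet): B = $5,225.00 − 3·$170.00 = $4,715.00.
Then at r₁ with $170.00/mo: n₂ = −ln(1 − r₁·B/P)/ln(1+r₁) ≈ 37.91 → 38 more payments.

41 months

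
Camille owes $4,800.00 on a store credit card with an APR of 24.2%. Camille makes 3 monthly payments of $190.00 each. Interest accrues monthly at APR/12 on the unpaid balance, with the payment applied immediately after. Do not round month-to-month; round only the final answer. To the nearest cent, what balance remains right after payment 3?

Monthly rate r = 24.2%/12 = 2.01667% = 0.0201667.
Each month: B ← B·(1+r) − $190.00.
Month 1: interest $96.80; balance after payment $4,706.80.
Month 2: interest $94.92; balance after payment $4,611.72.
Month 3: interest $93.00; balance after payment $4,514.72.

$4,514.72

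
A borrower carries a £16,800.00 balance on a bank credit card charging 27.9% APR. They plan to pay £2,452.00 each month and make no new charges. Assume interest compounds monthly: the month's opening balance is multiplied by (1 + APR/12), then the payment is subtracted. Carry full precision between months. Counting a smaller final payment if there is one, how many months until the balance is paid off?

8 months

Monthly rate r = 27.9%/12 = 2.325% = 0.02325.
Recurrence: B ← B·(1+r) − £2,452.00.
Month 1: interest £390.60; balance after payment £14,738.60.
Month 2: interest £342.67; balance after payment £12,629.27.
Closed form: n = −ln(1 − rB₀/P)/ln(1+r) = −ln(0.8407)/ln(1.02325) ≈ 7.550, so the balance reaches zero during payment 8.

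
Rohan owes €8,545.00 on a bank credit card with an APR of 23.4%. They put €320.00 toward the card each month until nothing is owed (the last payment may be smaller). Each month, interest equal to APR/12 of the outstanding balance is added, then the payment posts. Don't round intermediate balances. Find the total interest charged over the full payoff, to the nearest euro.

Monthly rate r = 23.4%/12 = 1.95% = 0.0195.
Payoff takes n = ⌈−ln(1 − rB₀/P)/ln(1+r)⌉ = ⌈38.082⌉ = 39 payments; the last is €26.47.
Total paid = 38·€320.00 + €26.47 = €12,186.47.
Total interest = total paid − principal = €12,186.47 − €8,545.00 = €3,641.47.

€3,641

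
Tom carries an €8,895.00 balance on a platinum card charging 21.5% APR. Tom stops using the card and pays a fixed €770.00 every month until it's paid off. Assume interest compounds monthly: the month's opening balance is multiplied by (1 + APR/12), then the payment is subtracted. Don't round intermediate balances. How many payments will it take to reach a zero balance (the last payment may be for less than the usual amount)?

Monthly rate r = 21.5%/12 = 1.79167% = 0.0179167.
Recurrence: B ← B·(1+r) − €770.00.
Month 1: interest €159.37; balance after payment €8,284.37.
Month 2: interest €148.43; balance after payment €7,662.80.
Closed form: n = −ln(1 − rB₀/P)/ln(1+r) = −ln(0.79303)/ln(1.01792) ≈ 13.059, so the balance reaches zero during payment 14.

14 months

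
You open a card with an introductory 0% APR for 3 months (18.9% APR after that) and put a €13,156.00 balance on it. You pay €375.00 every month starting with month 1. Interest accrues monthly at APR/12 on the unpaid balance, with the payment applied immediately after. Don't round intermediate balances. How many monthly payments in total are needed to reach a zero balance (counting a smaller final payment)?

49 payments

Promo months 1–3 at r₀ = 0%/12 = 0; months 4+ at r₁ = 18.9%/12 = 0.01575.
After month 3 (no interest yet): B = €13,156.00 − 3·€375.00 = €12,031.00.
Then at r₁ with €375.00/mo: n₂ = −ln(1 − r₁·B/P)/ln(1+r₁) ≈ 45.04 → 46 more payments.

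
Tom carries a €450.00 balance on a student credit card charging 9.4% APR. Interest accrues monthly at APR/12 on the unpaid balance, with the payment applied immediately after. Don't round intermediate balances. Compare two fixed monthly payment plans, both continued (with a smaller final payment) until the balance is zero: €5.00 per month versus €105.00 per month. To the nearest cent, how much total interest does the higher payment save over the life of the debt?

Monthly rate r = 9.4%/12 = 0.783333% = 0.00783333.
At €5.00/mo: n = ⌈−ln(1 − rB₀/P)/ln(1+r)⌉ = 157 payments (last €2.27); total interest = total paid − €450.00 = €332.27.
At €105.00/mo: 5 payments (last €39.61); total interest €9.61.
Interest saved = €332.27 − €9.61 = €322.66.

€322.66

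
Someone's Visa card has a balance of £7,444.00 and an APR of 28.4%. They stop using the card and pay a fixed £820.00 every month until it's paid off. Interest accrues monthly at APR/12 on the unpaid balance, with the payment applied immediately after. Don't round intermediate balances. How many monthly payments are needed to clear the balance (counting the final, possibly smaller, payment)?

11 payments

Monthly rate r = 28.4%/12 = 2.36667% = 0.0236667.
Recurrence: B ← B·(1+r) − £820.00.
Month 1: interest £176.17; balance after payment £6,800.17.
Month 2: interest £160.94; balance after payment £6,141.11.
Closed form: n = −ln(1 − rB₀/P)/ln(1+r) = −ln(0.78515)/ln(1.02367) ≈ 10.341, so the balance reaches zero during payment 11.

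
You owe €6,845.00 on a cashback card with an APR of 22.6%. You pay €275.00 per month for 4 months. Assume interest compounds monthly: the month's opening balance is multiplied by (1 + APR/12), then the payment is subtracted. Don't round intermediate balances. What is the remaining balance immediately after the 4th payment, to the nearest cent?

Monthly rate r = 22.6%/12 = 1.88333% = 0.0188333.
Each month: B ← B·(1+r) − €275.00.
Month 1: interest €128.91; balance after payment €6,698.91.
Month 2: interest €126.16; balance after payment €6,550.08.
Month 3: interest €123.36; balance after payment €6,398.44.
Month 4: interest €120.50; balance after payment €6,243.94.

€6,243.94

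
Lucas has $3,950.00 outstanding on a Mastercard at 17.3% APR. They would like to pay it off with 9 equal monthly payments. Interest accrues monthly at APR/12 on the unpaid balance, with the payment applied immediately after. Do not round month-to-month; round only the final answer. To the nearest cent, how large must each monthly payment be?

Monthly rate r = 17.3%/12 = 1.44167% = 0.0144167.
Level-payment amortization: P = B₀·r / (1 − (1+r)^(−n)) = 3950.00·0.0144167 / (1 − 1.01442^(−9)).
Denominator 1 − (1+r)^(−9) = 0.12087098.
P = 56.9458 / 0.12087098 ≈ 471.13.

$471.13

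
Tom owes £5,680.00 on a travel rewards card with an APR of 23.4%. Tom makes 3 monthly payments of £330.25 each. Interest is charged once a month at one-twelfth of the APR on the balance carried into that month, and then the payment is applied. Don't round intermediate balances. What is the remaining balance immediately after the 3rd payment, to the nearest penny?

Monthly rate r = 23.4%/12 = 1.95% = 0.0195.
Each month: B ← B·(1+r) − £330.25.
Month 1: interest £110.76; balance after payment £5,460.51.
Month 2: interest £106.48; balance after payment £5,236.74.
Month 3: interest £102.12; balance after payment £5,008.61.

£5,008.61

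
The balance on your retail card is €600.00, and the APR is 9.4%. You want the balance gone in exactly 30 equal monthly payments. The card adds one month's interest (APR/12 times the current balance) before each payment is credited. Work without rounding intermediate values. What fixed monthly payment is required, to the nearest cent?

€22.52

Monthly rate r = 9.4%/12 = 0.783333% = 0.00783333.
Level-payment amortization: P = B₀·r / (1 − (1+r)^(−n)) = 600.00·0.00783333 / (1 − 1.00783^(−30)).
Denominator 1 − (1+r)^(−30) = 0.208704942.
P = 4.7 / 0.208704942 ≈ 22.52.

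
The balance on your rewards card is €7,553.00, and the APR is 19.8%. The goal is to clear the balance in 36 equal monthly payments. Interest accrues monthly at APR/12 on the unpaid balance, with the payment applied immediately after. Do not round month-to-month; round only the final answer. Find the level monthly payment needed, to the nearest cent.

€279.93

Monthly rate r = 19.8%/12 = 1.65% = 0.0165.
Level-payment amortization: P = B₀·r / (1 − (1+r)^(−n)) = 7553.00·0.0165 / (1 − 1.0165^(−36)).
Denominator 1 − (1+r)^(−36) = 0.445202861.
P = 124.625 / 0.445202861 ≈ 279.93.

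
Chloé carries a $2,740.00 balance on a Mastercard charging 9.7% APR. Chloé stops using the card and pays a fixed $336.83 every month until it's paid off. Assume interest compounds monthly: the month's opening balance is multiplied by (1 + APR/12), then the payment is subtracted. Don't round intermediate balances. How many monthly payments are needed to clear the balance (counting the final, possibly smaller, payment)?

9 payments

Monthly rate r = 9.7%/12 = 0.808333% = 0.00808333.
Recurrence: B ← B·(1+r) − $336.83.
Month 1: interest $22.15; balance after payment $2,425.32.
Month 2: interest $19.60; balance after payment $2,108.09.
Closed form: n = −ln(1 − rB₀/P)/ln(1+r) = −ln(0.93424)/ln(1.00808) ≈ 8.448, so the balance reaches zero during payment 9.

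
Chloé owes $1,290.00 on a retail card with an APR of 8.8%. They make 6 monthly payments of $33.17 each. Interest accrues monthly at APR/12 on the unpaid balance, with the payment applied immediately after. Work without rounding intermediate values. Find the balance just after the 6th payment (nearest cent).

Monthly rate r = 8.8%/12 = 0.733333% = 0.00733333.
Each month: B ← B·(1+r) − $33.17.
Month 1: interest $9.46; balance after payment $1,266.29.
Month 2: interest $9.29; balance after payment $1,242.41.
Month 3: interest $9.11; balance after payment $1,218.35.
Month 4: interest $8.93; balance after payment $1,194.11.
Month 5: interest $8.76; balance after payment $1,169.70.
Month 6: interest $8.58; balance after payment $1,145.11.

$1,145.11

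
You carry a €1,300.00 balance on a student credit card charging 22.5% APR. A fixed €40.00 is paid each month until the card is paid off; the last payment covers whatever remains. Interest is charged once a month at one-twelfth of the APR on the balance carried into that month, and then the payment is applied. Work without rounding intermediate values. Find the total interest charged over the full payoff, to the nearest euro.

Monthly rate r = 22.5%/12 = 1.875% = 0.01875.
Payoff takes n = ⌈−ln(1 − rB₀/P)/ln(1+r)⌉ = ⌈50.602⌉ = 51 payments; the last is €24.18.
Total paid = 50·€40.00 + €24.18 = €2,024.18.
Total interest = total paid − principal = €2,024.18 − €1,300.00 = €724.18.

€724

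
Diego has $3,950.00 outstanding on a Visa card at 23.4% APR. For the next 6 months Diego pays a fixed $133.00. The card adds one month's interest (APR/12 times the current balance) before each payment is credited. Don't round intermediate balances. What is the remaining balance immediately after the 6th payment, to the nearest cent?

$3,597.35

Monthly rate r = 23.4%/12 = 1.95% = 0.0195.
Each month: B ← B·(1+r) − $133.00.
Month 1: interest $77.03; balance after payment $3,894.03.
Month 2: interest $75.93; balance after payment $3,836.96.
Month 3: interest $74.82; balance after payment $3,778.78.
Month 4: interest $73.69; balance after payment $3,719.47.
Month 5: interest $72.53; balance after payment $3,658.99.
Month 6: interest $71.35; balance after payment $3,597.35.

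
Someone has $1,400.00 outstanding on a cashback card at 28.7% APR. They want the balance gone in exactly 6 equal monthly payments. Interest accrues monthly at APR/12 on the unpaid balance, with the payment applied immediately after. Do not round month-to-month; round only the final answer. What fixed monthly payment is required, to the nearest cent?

$253.25

Monthly rate r = 28.7%/12 = 2.39167% = 0.0239167.
Level-payment amortization: P = B₀·r / (1 − (1+r)^(−n)) = 1400.00·0.0239167 / (1 − 1.02392^(−6)).
Denominator 1 − (1+r)^(−6) = 0.132214625.
P = 33.4833 / 0.132214625 ≈ 253.25.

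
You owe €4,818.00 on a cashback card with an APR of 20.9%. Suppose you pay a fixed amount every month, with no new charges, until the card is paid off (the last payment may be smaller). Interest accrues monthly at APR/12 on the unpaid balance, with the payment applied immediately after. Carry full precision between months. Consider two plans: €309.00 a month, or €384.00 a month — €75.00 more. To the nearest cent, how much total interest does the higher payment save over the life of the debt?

€186.72

Monthly rate r = 20.9%/12 = 1.74167% = 0.0174167.
At €309.00/mo: n = ⌈−ln(1 − rB₀/P)/ln(1+r)⌉ = 19 payments (last €108.97); total interest = total paid − €4,818.00 = €852.97.
At €384.00/mo: 15 payments (last €108.25); total interest €666.25.
Interest saved = €852.97 − €666.25 = €186.72.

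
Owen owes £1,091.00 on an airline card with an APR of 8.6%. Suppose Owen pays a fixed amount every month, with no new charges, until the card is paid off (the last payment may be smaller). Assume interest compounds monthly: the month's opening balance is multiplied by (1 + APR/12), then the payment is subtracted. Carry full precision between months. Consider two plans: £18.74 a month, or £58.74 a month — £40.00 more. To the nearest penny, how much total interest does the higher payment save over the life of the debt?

£242.03

Monthly rate r = 8.6%/12 = 0.716667% = 0.00716667.
At £18.74/mo: n = ⌈−ln(1 − rB₀/P)/ln(1+r)⌉ = 76 payments (last £11.50); total interest = total paid − £1,091.00 = £326.00.
At £58.74/mo: 21 payments (last £0.17); total interest £83.97.
Interest saved = £326.00 − £83.97 = £242.03.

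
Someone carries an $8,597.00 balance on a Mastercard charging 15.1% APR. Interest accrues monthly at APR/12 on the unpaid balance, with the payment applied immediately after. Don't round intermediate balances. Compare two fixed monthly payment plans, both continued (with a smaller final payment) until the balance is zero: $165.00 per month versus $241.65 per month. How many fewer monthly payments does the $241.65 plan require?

Monthly rate r = 15.1%/12 = 1.25833% = 0.0125833.
At $165.00/mo: n = ⌈−ln(1 − rB₀/P)/ln(1+r)⌉ = 86 payments (last $41.47); total interest = total paid − $8,597.00 = $5,469.47.
At $241.65/mo: 48 payments (last $113.98); total interest $2,874.53.
Payments saved = 86 − 48 = 38.

38 fewer payments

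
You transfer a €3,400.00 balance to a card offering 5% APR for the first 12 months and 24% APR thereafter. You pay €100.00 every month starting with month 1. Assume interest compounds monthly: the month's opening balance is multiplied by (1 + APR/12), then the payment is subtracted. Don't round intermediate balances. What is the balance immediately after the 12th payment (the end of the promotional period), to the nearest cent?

€2,346.06

Promo months 1–12 at r₀ = 5%/12 = 0.00416667; months 13+ at r₁ = 24%/12 = 0.02.
After month 12: iterate B ← B·(1+r₀) − €100.00 for 12 months → €2,346.06.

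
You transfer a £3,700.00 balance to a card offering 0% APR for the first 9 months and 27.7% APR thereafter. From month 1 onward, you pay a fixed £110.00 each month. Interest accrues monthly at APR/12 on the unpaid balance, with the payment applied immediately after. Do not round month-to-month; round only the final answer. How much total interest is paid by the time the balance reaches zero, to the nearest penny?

£1,343.54

Promo months 1–9 at r₀ = 0%/12 = 0; months 10+ at r₁ = 27.7%/12 = 0.0230833.
After month 9 (no interest yet): B = £3,700.00 − 9·£110.00 = £2,710.00.
Then at r₁ with £110.00/mo: n₂ = −ln(1 − r₁·B/P)/ln(1+r₁) ≈ 36.85 → 37 more payments.
Total paid = 45·£110.00 + £93.54 = £5,043.54; interest = £5,043.54 − £3,700.00 = £1,343.54.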